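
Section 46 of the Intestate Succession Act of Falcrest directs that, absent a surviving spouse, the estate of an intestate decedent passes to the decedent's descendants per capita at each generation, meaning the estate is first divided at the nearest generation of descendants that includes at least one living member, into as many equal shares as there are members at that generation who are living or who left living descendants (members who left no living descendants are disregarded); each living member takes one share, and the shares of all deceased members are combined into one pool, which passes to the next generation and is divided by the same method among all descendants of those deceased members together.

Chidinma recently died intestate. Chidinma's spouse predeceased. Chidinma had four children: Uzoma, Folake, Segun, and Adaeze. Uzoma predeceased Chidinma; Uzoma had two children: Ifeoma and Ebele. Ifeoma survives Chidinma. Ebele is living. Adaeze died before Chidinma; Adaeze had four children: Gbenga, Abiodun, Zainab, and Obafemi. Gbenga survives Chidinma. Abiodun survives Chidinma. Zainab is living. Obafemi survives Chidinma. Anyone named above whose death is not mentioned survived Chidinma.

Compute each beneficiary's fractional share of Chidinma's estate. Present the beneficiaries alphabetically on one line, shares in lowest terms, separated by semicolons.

Abiodun 1/12; Ebele 1/12; Folake 1/4; Gbenga 1/12; Ifeoma 1/12; Obafemi 1/12; Segun 1/4; Zainab 1/12

There is no surviving spouse, so the entire estate passes to Chidinma's descendants per capita at each generation.
At generation 1 (Uzoma, Folake, Segun, Adaeze) there are 4 shares of (1)/4 = 1/4 each.
Living: Folake and Segun — each takes 1/4.
Deceased: Uzoma and Adaeze. Their combined 1/2 is pooled and carried to generation 2.
At generation 2 (Ifeoma, Ebele, Gbenga, Abiodun, Zainab, Obafemi) there are 6 shares of (1/2)/6 = 1/12 each.
Living: Ifeoma, Ebele, Gbenga, Abiodun, Zainab, and Obafemi — each takes 1/12.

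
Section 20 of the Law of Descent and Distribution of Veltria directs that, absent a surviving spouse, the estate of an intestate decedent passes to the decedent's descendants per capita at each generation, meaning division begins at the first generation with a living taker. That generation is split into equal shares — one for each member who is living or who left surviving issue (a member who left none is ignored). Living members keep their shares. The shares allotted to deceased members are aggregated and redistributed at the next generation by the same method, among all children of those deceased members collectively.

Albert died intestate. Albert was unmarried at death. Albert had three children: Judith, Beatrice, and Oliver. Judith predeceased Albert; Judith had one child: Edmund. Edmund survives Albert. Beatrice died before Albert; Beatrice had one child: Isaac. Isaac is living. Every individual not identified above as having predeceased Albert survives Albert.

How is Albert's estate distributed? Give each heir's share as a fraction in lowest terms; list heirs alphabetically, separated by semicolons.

There is no surviving spouse, so the entire estate passes to Albert's descendants per capita at each generation.
At generation 1 (Judith, Beatrice, Oliver) there are 3 shares of (1)/3 = 1/3 each.
Living: Oliver — each takes 1/3.
Deceased: Judith and Beatrice. Their combined 2/3 is pooled and carried to generation 2.
At generation 2 (Edmund, Isaac) there are 2 shares of (2/3)/2 = 1/3 each.
Living: Edmund and Isaac — each takes 1/3.

Edmund 1/3; Isaac 1/3; Oliver 1/3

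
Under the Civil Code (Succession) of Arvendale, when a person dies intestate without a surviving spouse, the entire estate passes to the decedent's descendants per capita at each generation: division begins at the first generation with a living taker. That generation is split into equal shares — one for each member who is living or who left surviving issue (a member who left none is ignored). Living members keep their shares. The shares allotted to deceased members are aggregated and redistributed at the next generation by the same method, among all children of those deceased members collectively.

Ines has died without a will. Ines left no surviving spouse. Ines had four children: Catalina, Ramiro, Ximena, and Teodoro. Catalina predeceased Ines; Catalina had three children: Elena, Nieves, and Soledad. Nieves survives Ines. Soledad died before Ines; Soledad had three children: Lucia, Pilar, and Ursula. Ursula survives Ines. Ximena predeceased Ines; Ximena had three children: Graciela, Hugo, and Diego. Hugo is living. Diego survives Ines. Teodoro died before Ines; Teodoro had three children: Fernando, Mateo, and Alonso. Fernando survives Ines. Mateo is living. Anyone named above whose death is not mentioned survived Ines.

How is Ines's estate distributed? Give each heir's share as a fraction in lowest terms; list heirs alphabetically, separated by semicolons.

Alonso 1/12; Diego 1/12; Elena 1/12; Fernando 1/12; Graciela 1/12; Hugo 1/12; Lucia 1/36; Mateo 1/12; Nieves 1/12; Pilar 1/36; Ramiro 1/4; Ursula 1/36

There is no surviving spouse, so the entire estate passes to Ines's descendants per capita at each generation.
At generation 1 (Catalina, Ramiro, Ximena, Teodoro) there are 4 shares of (1)/4 = 1/4 each.
Living: Ramiro — each takes 1/4.
Deceased: Catalina, Ximena, and Teodoro. Their combined 3/4 is pooled and carried to generation 2.
At generation 2 (Elena, Nieves, Soledad, Graciela, Hugo, Diego, Fernando, Mateo, Alonso) there are 9 shares of (3/4)/9 = 1/12 each.
Living: Elena, Nieves, Graciela, Hugo, Diego, Fernando, Mateo, and Alonso — each takes 1/12.
Deceased: Soledad. That 1/12 share is carried to generation 3.
At generation 3 (Lucia, Pilar, Ursula) there are 3 shares of (1/12)/3 = 1/36 each.
Living: Lucia, Pilar, and Ursula — each takes 1/36.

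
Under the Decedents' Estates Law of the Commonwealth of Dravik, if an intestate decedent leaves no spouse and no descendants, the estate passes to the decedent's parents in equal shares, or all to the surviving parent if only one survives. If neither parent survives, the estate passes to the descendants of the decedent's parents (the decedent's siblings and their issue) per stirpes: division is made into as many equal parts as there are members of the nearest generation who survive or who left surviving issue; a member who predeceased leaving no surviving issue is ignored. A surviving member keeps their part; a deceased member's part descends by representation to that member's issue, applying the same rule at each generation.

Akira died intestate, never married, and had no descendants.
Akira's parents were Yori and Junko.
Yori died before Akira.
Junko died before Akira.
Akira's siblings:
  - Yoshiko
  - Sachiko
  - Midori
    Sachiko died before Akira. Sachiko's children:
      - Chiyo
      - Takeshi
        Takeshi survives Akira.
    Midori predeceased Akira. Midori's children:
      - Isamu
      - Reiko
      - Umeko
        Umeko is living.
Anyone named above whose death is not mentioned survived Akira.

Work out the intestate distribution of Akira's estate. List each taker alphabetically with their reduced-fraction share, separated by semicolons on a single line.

Neither parent survives and there are no descendants, so the estate passes to Akira's siblings and their issue per stirpes.
The estate is divided into 3 equal shares of 1/3 among Yoshiko, Sachiko, Midori.
Yoshiko is living and takes 1/3.
Sachiko predeceased; the 1/3 allotted to Sachiko's branch passes to Sachiko's issue by representation.
The 1/3 is divided into 2 equal shares of 1/6 among Chiyo, Takeshi.
Chiyo is living and takes 1/6.
Takeshi is living and takes 1/6.
Midori predeceased; the 1/3 allotted to Midori's branch passes to Midori's issue by representation.
The 1/3 is divided into 3 equal shares of 1/9 among Isamu, Reiko, Umeko.
Isamu is living and takes 1/9.
Reiko is living and takes 1/9.
Umeko is living and takes 1/9.

Chiyo 1/6; Isamu 1/9; Reiko 1/9; Takeshi 1/6; Umeko 1/9; Yoshiko 1/3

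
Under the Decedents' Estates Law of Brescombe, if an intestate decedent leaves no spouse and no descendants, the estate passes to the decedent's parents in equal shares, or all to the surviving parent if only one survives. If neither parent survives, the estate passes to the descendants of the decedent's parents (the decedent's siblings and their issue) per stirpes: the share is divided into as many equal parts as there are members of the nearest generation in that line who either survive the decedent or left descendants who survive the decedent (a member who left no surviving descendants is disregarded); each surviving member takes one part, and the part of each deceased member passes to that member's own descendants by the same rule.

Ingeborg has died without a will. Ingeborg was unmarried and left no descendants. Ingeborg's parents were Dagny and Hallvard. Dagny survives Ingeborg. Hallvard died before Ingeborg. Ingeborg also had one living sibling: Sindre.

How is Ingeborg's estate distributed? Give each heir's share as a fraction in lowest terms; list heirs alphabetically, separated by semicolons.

Only one parent, Dagny, survives, so Dagny takes the entire estate. The siblings take nothing because a surviving parent has priority.

Dagny 1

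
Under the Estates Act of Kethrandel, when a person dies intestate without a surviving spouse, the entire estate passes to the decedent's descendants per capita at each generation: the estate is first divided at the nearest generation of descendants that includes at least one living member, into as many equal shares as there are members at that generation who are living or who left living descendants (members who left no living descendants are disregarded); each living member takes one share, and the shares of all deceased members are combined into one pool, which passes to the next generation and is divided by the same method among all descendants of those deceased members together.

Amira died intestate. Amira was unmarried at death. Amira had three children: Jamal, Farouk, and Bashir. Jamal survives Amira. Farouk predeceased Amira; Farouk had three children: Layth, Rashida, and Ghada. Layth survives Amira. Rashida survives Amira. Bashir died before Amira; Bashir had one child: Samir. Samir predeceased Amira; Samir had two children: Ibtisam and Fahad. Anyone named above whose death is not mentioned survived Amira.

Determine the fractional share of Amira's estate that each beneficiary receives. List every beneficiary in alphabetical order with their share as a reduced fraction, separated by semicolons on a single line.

There is no surviving spouse, so the entire estate passes to Amira's descendants per capita at each generation.
At generation 1 (Jamal, Farouk, Bashir) there are 3 shares of (1)/3 = 1/3 each.
Living: Jamal — each takes 1/3.
Deceased: Farouk and Bashir. Their combined 2/3 is pooled and carried to generation 2.
At generation 2 (Layth, Rashida, Ghada, Samir) there are 4 shares of (2/3)/4 = 1/6 each.
Living: Layth, Rashida, and Ghada — each takes 1/6.
Deceased: Samir. That 1/6 share is carried to generation 3.
At generation 3 (Ibtisam, Fahad) there are 2 shares of (1/6)/2 = 1/12 each.
Living: Ibtisam and Fahad — each takes 1/12.

Fahad 1/12; Ghada 1/6; Ibtisam 1/12; Jamal 1/3; Layth 1/6; Rashida 1/6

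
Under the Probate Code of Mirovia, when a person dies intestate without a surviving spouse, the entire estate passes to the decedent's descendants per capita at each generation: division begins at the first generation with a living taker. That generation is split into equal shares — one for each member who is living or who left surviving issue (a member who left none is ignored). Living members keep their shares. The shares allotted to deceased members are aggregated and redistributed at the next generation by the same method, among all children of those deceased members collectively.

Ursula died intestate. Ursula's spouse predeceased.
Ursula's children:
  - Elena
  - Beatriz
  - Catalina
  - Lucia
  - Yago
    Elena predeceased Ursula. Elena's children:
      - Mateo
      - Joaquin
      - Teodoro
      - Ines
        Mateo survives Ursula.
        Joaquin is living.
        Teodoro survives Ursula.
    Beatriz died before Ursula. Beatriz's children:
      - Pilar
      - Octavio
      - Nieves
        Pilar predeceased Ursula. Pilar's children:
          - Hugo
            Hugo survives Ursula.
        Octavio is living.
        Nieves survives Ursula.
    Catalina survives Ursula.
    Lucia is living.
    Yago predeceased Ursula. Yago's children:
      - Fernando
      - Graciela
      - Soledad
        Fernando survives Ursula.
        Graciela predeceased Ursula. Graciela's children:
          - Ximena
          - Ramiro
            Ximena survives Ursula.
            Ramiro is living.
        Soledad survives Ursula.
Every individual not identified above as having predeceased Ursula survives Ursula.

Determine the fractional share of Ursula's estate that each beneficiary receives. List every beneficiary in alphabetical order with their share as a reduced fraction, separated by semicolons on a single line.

There is no surviving spouse, so the entire estate passes to Ursula's descendants per capita at each generation.
At generation 1 (Elena, Beatriz, Catalina, Lucia, Yago) there are 5 shares of (1)/5 = 1/5 each.
Living: Catalina and Lucia — each takes 1/5.
Deceased: Elena, Beatriz, and Yago. Their combined 3/5 is pooled and carried to generation 2.
At generation 2 (Mateo, Joaquin, Teodoro, Ines, Pilar, Octavio, Nieves, Fernando, Graciela, Soledad) there are 10 shares of (3/5)/10 = 3/50 each.
Living: Mateo, Joaquin, Teodoro, Ines, Octavio, Nieves, Fernando, and Soledad — each takes 3/50.
Deceased: Pilar and Graciela. Their combined 3/25 is pooled and carried to generation 3.
At generation 3 (Hugo, Ximena, Ramiro) there are 3 shares of (3/25)/3 = 1/25 each.
Living: Hugo, Ximena, and Ramiro — each takes 1/25.

Catalina 1/5; Fernando 3/50; Hugo 1/25; Ines 3/50; Joaquin 3/50; Lucia 1/5; Mateo 3/50; Nieves 3/50; Octavio 3/50; Ramiro 1/25; Soledad 3/50; Teodoro 3/50; Ximena 1/25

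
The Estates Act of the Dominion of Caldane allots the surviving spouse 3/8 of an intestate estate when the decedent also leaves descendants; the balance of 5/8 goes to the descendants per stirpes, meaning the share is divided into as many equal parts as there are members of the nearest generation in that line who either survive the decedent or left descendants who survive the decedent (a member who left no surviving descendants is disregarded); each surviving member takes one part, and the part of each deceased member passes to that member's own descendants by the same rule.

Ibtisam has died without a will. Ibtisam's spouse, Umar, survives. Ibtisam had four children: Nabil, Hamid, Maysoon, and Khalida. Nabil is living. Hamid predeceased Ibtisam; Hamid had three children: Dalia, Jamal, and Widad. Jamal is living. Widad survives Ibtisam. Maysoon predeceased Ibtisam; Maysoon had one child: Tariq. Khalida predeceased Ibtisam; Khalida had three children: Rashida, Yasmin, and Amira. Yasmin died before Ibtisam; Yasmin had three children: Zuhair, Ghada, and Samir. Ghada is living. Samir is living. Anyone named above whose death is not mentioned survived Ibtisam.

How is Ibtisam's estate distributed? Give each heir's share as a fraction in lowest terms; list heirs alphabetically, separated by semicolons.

Umar, as surviving spouse, takes 3/8.
The remaining 5/8 passes to Ibtisam's descendants per stirpes.
The 5/8 is divided into 4 equal shares of 5/32 among Nabil, Hamid, Maysoon, Khalida.
Nabil is living and takes 5/32.
Hamid predeceased; the 5/32 allotted to Hamid's branch passes to Hamid's issue by representation.
The 5/32 is divided into 3 equal shares of 5/96 among Dalia, Jamal, Widad.
Dalia is living and takes 5/96.
Jamal is living and takes 5/96.
Widad is living and takes 5/96.
Maysoon predeceased; the 5/32 allotted to Maysoon's branch passes to Maysoon's issue by representation.
Tariq is the sole taker at this level and receives the full 5/32.
Khalida predeceased; the 5/32 allotted to Khalida's branch passes to Khalida's issue by representation.
The 5/32 is divided into 3 equal shares of 5/96 among Rashida, Yasmin, Amira.
Rashida is living and takes 5/96.
Yasmin predeceased; the 5/96 allotted to Yasmin's branch passes to Yasmin's issue by representation.
The 5/96 is divided into 3 equal shares of 5/288 among Zuhair, Ghada, Samir.
Zuhair is living and takes 5/288.
Ghada is living and takes 5/288.
Samir is living and takes 5/288.
Amira is living and takes 5/96.

Amira 5/96; Dalia 5/96; Ghada 5/288; Jamal 5/96; Nabil 5/32; Rashida 5/96; Samir 5/288; Tariq 5/32; Umar 3/8; Widad 5/96; Zuhair 5/288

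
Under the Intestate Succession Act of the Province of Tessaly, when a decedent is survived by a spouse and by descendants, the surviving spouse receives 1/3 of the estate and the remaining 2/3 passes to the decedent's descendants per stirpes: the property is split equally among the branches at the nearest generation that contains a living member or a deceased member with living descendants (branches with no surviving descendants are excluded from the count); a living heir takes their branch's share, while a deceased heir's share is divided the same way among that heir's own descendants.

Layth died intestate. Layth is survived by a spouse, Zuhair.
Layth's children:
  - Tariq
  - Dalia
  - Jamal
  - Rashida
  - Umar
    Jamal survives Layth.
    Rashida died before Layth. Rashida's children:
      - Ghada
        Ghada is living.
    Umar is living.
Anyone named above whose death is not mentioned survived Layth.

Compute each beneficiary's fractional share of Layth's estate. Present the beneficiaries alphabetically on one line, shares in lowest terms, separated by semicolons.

Zuhair, as surviving spouse, takes 1/3.
The remaining 2/3 passes to Layth's descendants per stirpes.
The 2/3 is divided into 5 equal shares of 2/15 among Tariq, Dalia, Jamal, Rashida, Umar.
Tariq is living and takes 2/15.
Dalia is living and takes 2/15.
Jamal is living and takes 2/15.
Rashida predeceased; the 2/15 allotted to Rashida's branch passes to Rashida's issue by representation.
Ghada is the sole taker at this level and receives the full 2/15.
Umar is living and takes 2/15.

Dalia 2/15; Ghada 2/15; Jamal 2/15; Tariq 2/15; Umar 2/15; Zuhair 1/3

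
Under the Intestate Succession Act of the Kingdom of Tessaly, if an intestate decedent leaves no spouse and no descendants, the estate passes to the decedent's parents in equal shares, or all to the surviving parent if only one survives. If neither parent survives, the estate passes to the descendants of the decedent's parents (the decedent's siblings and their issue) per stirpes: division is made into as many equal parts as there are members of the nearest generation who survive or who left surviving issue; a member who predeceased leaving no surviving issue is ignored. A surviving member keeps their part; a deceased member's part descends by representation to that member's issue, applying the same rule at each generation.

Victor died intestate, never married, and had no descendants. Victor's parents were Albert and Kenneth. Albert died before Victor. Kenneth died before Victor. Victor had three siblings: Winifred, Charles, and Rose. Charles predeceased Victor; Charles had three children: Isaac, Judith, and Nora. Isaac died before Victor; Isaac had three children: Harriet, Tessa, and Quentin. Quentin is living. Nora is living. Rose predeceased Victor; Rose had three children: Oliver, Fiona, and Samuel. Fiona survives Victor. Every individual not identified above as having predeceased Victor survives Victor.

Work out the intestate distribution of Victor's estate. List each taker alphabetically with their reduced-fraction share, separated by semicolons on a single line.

Fiona 1/9; Harriet 1/27; Judith 1/9; Nora 1/9; Oliver 1/9; Quentin 1/27; Samuel 1/9; Tessa 1/27; Winifred 1/3

Neither parent survives and there are no descendants, so the estate passes to Victor's siblings and their issue per stirpes.
The estate is divided into 3 equal shares of 1/3 among Winifred, Charles, Rose.
Winifred is living and takes 1/3.
Charles predeceased; the 1/3 allotted to Charles's branch passes to Charles's issue by representation.
The 1/3 is divided into 3 equal shares of 1/9 among Isaac, Judith, Nora.
Isaac predeceased; the 1/9 allotted to Isaac's branch passes to Isaac's issue by representation.
The 1/9 is divided into 3 equal shares of 1/27 among Harriet, Tessa, Quentin.
Harriet is living and takes 1/27.
Tessa is living and takes 1/27.
Quentin is living and takes 1/27.
Judith is living and takes 1/9.
Nora is living and takes 1/9.
Rose predeceased; the 1/3 allotted to Rose's branch passes to Rose's issue by representation.
The 1/3 is divided into 3 equal shares of 1/9 among Oliver, Fiona, Samuel.
Oliver is living and takes 1/9.
Fiona is living and takes 1/9.
Samuel is living and takes 1/9.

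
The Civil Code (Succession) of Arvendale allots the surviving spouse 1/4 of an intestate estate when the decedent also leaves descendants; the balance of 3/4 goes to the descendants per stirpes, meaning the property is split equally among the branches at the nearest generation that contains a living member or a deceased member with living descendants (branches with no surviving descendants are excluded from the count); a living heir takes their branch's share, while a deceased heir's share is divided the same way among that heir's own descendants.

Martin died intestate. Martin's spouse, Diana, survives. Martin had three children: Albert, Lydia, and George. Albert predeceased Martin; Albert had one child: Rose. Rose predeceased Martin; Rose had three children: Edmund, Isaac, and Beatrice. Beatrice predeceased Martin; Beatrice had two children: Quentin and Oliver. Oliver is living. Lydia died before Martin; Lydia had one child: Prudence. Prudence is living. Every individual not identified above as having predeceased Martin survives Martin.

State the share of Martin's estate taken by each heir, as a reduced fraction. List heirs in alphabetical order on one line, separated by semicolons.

Diana, as surviving spouse, takes 1/4.
The remaining 3/4 passes to Martin's descendants per stirpes.
The 3/4 is divided into 3 equal shares of 1/4 among Albert, Lydia, George.
Albert predeceased; the 1/4 allotted to Albert's branch passes to Albert's issue by representation.
Rose's line is the sole branch at this level, so the full 1/4 passes to Rose's issue by representation.
The 1/4 is divided into 3 equal shares of 1/12 among Edmund, Isaac, Beatrice.
Edmund is living and takes 1/12.
Isaac is living and takes 1/12.
Beatrice predeceased; the 1/12 allotted to Beatrice's branch passes to Beatrice's issue by representation.
The 1/12 is divided into 2 equal shares of 1/24 among Quentin, Oliver.
Quentin is living and takes 1/24.
Oliver is living and takes 1/24.
Lydia predeceased; the 1/4 allotted to Lydia's branch passes to Lydia's issue by representation.
Prudence is the sole taker at this level and receives the full 1/4.
George is living and takes 1/4.

Diana 1/4; Edmund 1/12; George 1/4; Isaac 1/12; Oliver 1/24; Prudence 1/4; Quentin 1/24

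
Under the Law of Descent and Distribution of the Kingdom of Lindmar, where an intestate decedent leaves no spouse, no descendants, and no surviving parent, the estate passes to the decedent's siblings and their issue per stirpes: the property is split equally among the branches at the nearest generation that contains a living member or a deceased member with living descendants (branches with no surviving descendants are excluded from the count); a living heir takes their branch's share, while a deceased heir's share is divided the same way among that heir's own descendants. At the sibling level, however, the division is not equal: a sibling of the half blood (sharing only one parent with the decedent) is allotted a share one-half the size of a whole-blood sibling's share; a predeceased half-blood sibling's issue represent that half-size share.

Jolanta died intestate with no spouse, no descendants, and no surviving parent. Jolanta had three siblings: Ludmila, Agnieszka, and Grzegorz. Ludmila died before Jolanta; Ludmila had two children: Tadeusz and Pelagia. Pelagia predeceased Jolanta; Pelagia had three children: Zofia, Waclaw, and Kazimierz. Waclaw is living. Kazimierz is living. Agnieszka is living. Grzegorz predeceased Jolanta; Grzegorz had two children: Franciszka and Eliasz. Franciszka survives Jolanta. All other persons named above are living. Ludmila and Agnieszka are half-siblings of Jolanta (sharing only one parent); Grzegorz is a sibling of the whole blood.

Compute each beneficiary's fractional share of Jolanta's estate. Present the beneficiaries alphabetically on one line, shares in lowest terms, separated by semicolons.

Agnieszka 1/4; Eliasz 1/4; Franciszka 1/4; Kazimierz 1/24; Tadeusz 1/8; Waclaw 1/24; Zofia 1/24

No spouse, descendants, or parent survives, so the estate passes to Jolanta's siblings per stirpes.
Half-blood siblings count for one-half the weight of whole-blood siblings at the initial division.
Dividing 1 in proportion to weights (total weight 2): Ludmila (weight 1/2) → 1/4; Agnieszka (weight 1/2) → 1/4; Grzegorz (weight 1) → 1/2.
Ludmila predeceased; the 1/4 allotted to Ludmila's branch passes to Ludmila's issue by representation.
The 1/4 is divided into 2 equal shares of 1/8 among Tadeusz, Pelagia.
Tadeusz is living and takes 1/8.
Pelagia predeceased; the 1/8 allotted to Pelagia's branch passes to Pelagia's issue by representation.
The 1/8 is divided into 3 equal shares of 1/24 among Zofia, Waclaw, Kazimierz.
Zofia is living and takes 1/24.
Waclaw is living and takes 1/24.
Kazimierz is living and takes 1/24.
Agnieszka is living and takes 1/4.
Grzegorz predeceased; the 1/2 allotted to Grzegorz's branch passes to Grzegorz's issue by representation.
The 1/2 is divided into 2 equal shares of 1/4 among Franciszka, Eliasz.
Franciszka is living and takes 1/4.
Eliasz is living and takes 1/4.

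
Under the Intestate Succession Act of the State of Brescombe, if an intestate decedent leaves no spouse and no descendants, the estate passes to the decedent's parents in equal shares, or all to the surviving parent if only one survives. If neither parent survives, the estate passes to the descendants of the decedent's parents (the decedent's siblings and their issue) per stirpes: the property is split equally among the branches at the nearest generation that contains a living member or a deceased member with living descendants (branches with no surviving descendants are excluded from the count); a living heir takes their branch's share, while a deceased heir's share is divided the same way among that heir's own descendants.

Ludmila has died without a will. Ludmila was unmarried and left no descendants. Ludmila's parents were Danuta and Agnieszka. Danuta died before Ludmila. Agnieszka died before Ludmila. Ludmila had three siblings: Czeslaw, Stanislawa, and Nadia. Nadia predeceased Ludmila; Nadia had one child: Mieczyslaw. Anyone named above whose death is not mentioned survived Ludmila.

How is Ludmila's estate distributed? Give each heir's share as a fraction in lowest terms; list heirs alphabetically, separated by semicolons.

Czeslaw 1/3; Mieczyslaw 1/3; Stanislawa 1/3

Neither parent survives and there are no descendants, so the estate passes to Ludmila's siblings and their issue per stirpes.
The estate is divided into 3 equal shares of 1/3 among Czeslaw, Stanislawa, Nadia.
Czeslaw is living and takes 1/3.
Stanislawa is living and takes 1/3.
Nadia predeceased; the 1/3 allotted to Nadia's branch passes to Nadia's issue by representation.
Mieczyslaw is the sole taker at this level and receives the full 1/3.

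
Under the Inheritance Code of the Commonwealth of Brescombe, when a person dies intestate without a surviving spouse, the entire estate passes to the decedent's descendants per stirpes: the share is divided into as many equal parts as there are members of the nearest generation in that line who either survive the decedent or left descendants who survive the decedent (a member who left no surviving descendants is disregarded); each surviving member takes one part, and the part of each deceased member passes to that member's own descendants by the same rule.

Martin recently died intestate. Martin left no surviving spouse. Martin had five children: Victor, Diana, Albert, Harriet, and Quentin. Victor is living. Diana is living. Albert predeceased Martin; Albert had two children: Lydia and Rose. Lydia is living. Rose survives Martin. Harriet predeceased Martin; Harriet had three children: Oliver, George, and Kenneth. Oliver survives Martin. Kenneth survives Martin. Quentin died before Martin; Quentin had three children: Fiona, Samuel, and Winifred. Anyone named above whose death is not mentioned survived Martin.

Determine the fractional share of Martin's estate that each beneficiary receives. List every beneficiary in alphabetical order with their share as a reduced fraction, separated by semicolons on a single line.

There is no surviving spouse, so the entire estate passes to Martin's descendants per stirpes.
The estate is divided into 5 equal shares of 1/5 among Victor, Diana, Albert, Harriet, Quentin.
Victor is living and takes 1/5.
Diana is living and takes 1/5.
Albert predeceased; the 1/5 allotted to Albert's branch passes to Albert's issue by representation.
The 1/5 is divided into 2 equal shares of 1/10 among Lydia, Rose.
Lydia is living and takes 1/10.
Rose is living and takes 1/10.
Harriet predeceased; the 1/5 allotted to Harriet's branch passes to Harriet's issue by representation.
The 1/5 is divided into 3 equal shares of 1/15 among Oliver, George, Kenneth.
Oliver is living and takes 1/15.
George is living and takes 1/15.
Kenneth is living and takes 1/15.
Quentin predeceased; the 1/5 allotted to Quentin's branch passes to Quentin's issue by representation.
The 1/5 is divided into 3 equal shares of 1/15 among Fiona, Samuel, Winifred.
Fiona is living and takes 1/15.
Samuel is living and takes 1/15.
Winifred is living and takes 1/15.

Diana 1/5; Fiona 1/15; George 1/15; Kenneth 1/15; Lydia 1/10; Oliver 1/15; Rose 1/10; Samuel 1/15; Victor 1/5; Winifred 1/15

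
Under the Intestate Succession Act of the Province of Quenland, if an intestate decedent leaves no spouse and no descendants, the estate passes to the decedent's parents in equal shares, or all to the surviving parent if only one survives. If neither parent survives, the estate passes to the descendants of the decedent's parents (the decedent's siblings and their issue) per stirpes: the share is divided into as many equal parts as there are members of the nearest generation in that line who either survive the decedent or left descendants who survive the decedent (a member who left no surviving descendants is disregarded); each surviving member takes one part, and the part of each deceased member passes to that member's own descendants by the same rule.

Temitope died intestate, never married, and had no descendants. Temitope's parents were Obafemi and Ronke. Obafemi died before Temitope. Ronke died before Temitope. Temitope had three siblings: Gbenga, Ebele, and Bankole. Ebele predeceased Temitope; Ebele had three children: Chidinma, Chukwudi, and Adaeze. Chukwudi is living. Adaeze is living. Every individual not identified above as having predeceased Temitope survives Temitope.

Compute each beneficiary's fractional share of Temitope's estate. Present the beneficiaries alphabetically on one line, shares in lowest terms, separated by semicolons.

Adaeze 1/9; Bankole 1/3; Chidinma 1/9; Chukwudi 1/9; Gbenga 1/3

Neither parent survives and there are no descendants, so the estate passes to Temitope's siblings and their issue per stirpes.
The estate is divided into 3 equal shares of 1/3 among Gbenga, Ebele, Bankole.
Gbenga is living and takes 1/3.
Ebele predeceased; the 1/3 allotted to Ebele's branch passes to Ebele's issue by representation.
The 1/3 is divided into 3 equal shares of 1/9 among Chidinma, Chukwudi, Adaeze.
Chidinma is living and takes 1/9.
Chukwudi is living and takes 1/9.
Adaeze is living and takes 1/9.
Bankole is living and takes 1/3.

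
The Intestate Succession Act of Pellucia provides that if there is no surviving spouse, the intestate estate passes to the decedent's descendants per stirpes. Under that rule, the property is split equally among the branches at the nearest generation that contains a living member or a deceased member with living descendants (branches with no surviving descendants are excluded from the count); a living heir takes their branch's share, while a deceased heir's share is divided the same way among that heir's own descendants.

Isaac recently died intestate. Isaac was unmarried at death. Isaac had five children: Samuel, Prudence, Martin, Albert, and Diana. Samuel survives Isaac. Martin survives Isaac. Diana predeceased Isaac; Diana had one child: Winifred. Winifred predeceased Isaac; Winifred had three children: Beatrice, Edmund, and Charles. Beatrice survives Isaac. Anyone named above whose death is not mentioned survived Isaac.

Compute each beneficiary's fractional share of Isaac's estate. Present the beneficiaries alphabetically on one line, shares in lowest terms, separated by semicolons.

There is no surviving spouse, so the entire estate passes to Isaac's descendants per stirpes.
The estate is divided into 5 equal shares of 1/5 among Samuel, Prudence, Martin, Albert, Diana.
Samuel is living and takes 1/5.
Prudence is living and takes 1/5.
Martin is living and takes 1/5.
Albert is living and takes 1/5.
Diana predeceased; the 1/5 allotted to Diana's branch passes to Diana's issue by representation.
Winifred's line is the sole branch at this level, so the full 1/5 passes to Winifred's issue by representation.
The 1/5 is divided into 3 equal shares of 1/15 among Beatrice, Edmund, Charles.
Beatrice is living and takes 1/15.
Edmund is living and takes 1/15.
Charles is living and takes 1/15.

Albert 1/5; Beatrice 1/15; Charles 1/15; Edmund 1/15; Martin 1/5; Prudence 1/5; Samuel 1/5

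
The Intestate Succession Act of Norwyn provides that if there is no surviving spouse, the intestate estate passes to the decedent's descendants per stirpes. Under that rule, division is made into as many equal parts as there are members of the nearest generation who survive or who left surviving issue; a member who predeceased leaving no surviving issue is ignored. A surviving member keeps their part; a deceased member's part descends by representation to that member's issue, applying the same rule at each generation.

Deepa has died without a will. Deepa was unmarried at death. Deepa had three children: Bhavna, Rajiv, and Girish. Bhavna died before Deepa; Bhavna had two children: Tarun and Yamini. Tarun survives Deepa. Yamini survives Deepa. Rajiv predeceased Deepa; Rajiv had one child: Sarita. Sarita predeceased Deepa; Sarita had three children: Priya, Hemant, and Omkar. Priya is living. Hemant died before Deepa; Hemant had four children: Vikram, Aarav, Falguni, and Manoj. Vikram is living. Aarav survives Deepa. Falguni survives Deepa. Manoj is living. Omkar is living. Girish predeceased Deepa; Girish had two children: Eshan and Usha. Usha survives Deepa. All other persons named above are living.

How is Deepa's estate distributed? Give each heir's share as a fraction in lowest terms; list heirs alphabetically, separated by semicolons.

There is no surviving spouse, so the entire estate passes to Deepa's descendants per stirpes.
The estate is divided into 3 equal shares of 1/3 among Bhavna, Rajiv, Girish.
Bhavna predeceased; the 1/3 allotted to Bhavna's branch passes to Bhavna's issue by representation.
The 1/3 is divided into 2 equal shares of 1/6 among Tarun, Yamini.
Tarun is living and takes 1/6.
Yamini is living and takes 1/6.
Rajiv predeceased; the 1/3 allotted to Rajiv's branch passes to Rajiv's issue by representation.
Sarita's line is the sole branch at this level, so the full 1/3 passes to Sarita's issue by representation.
The 1/3 is divided into 3 equal shares of 1/9 among Priya, Hemant, Omkar.
Priya is living and takes 1/9.
Hemant predeceased; the 1/9 allotted to Hemant's branch passes to Hemant's issue by representation.
The 1/9 is divided into 4 equal shares of 1/36 among Vikram, Aarav, Falguni, Manoj.
Vikram is living and takes 1/36.
Aarav is living and takes 1/36.
Falguni is living and takes 1/36.
Manoj is living and takes 1/36.
Omkar is living and takes 1/9.
Girish predeceased; the 1/3 allotted to Girish's branch passes to Girish's issue by representation.
The 1/3 is divided into 2 equal shares of 1/6 among Eshan, Usha.
Eshan is living and takes 1/6.
Usha is living and takes 1/6.

Aarav 1/36; Eshan 1/6; Falguni 1/36; Manoj 1/36; Omkar 1/9; Priya 1/9; Tarun 1/6; Usha 1/6; Vikram 1/36; Yamini 1/6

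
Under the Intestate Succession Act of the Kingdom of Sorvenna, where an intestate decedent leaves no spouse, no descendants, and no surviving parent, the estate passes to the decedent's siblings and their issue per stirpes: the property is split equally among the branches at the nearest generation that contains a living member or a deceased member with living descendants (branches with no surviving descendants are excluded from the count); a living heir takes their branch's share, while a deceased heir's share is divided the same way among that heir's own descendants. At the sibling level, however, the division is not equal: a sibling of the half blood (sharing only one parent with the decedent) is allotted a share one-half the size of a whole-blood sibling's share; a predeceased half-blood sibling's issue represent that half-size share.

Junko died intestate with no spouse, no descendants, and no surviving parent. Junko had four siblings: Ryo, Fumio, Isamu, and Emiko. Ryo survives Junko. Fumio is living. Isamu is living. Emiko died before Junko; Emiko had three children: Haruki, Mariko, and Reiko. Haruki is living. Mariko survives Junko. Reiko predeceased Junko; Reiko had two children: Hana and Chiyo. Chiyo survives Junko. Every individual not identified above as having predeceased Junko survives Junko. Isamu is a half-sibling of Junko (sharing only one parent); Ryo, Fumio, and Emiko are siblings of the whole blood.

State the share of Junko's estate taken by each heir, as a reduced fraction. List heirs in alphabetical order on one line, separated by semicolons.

Chiyo 1/21; Fumio 2/7; Hana 1/21; Haruki 2/21; Isamu 1/7; Mariko 2/21; Ryo 2/7

No spouse, descendants, or parent survives, so the estate passes to Junko's siblings per stirpes.
Half-blood siblings count for one-half the weight of whole-blood siblings at the initial division.
Dividing 1 in proportion to weights (total weight 7/2): Ryo (weight 1) → 2/7; Fumio (weight 1) → 2/7; Isamu (weight 1/2) → 1/7; Emiko (weight 1) → 2/7.
Ryo is living and takes 2/7.
Fumio is living and takes 2/7.
Isamu is living and takes 1/7.
Emiko predeceased; the 2/7 allotted to Emiko's branch passes to Emiko's issue by representation.
The 2/7 is divided into 3 equal shares of 2/21 among Haruki, Mariko, Reiko.
Haruki is living and takes 2/21.
Mariko is living and takes 2/21.
Reiko predeceased; the 2/21 allotted to Reiko's branch passes to Reiko's issue by representation.
The 2/21 is divided into 2 equal shares of 1/21 among Hana, Chiyo.
Hana is living and takes 1/21.
Chiyo is living and takes 1/21.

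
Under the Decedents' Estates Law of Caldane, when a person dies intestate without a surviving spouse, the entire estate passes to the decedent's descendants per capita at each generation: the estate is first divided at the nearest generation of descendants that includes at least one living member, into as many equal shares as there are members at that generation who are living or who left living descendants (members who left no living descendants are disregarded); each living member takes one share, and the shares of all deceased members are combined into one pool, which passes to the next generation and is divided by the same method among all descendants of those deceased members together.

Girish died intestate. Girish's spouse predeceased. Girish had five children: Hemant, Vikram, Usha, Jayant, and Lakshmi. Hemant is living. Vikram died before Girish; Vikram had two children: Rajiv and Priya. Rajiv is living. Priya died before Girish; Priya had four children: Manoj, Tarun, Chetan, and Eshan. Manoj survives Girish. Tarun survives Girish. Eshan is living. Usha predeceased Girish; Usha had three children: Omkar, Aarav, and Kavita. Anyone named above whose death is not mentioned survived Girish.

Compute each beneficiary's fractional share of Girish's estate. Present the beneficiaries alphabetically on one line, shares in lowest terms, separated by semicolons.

There is no surviving spouse, so the entire estate passes to Girish's descendants per capita at each generation.
At generation 1 (Hemant, Vikram, Usha, Jayant, Lakshmi) there are 5 shares of (1)/5 = 1/5 each.
Living: Hemant, Jayant, and Lakshmi — each takes 1/5.
Deceased: Vikram and Usha. Their combined 2/5 is pooled and carried to generation 2.
At generation 2 (Rajiv, Priya, Omkar, Aarav, Kavita) there are 5 shares of (2/5)/5 = 2/25 each.
Living: Rajiv, Omkar, Aarav, and Kavita — each takes 2/25.
Deceased: Priya. That 2/25 share is carried to generation 3.
At generation 3 (Manoj, Tarun, Chetan, Eshan) there are 4 shares of (2/25)/4 = 1/50 each.
Living: Manoj, Tarun, Chetan, and Eshan — each takes 1/50.

Aarav 2/25; Chetan 1/50; Eshan 1/50; Hemant 1/5; Jayant 1/5; Kavita 2/25; Lakshmi 1/5; Manoj 1/50; Omkar 2/25; Rajiv 2/25; Tarun 1/50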